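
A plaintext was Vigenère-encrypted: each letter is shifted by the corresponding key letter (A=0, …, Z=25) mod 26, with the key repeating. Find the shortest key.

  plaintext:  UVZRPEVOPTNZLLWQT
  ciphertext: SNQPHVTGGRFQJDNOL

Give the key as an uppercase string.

YSR

  i= 0: S-U = 24 → Y
  i= 1: N-V = 18 → S
  i= 2: Q-Z = 17 → R
  i= 3: P-R = 24 → Y
  i= 4: H-P = 18 → S
  i= 5: V-E = 17 → R
  i= 6: T-V = 24 → Y
  i= 7: G-O = 18 → S
  i= 8: G-P = 17 → R
  i= 9: R-T = 24 → Y
  i=10: F-N = 18 → S
  i=11: Q-Z = 17 → R
  i=12: J-L = 24 → Y
  i=13: D-L = 18 → S
  i=14: N-W = 17 → R
  i=15: O-Q = 24 → Y
  i=16: L-T = 18 → S
  shifts repeat with period 3: YSR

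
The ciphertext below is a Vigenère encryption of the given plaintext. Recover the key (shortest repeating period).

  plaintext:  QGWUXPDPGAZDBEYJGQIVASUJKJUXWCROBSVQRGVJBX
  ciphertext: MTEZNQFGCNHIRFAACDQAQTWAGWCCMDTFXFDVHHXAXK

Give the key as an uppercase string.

  i= 0: M-Q = 22 → W
  i= 1: T-G = 13 → N
  i= 2: E-W =  8 → I
  i= 3: Z-U =  5 → F
  i= 4: N-X = 16 → Q
  i= 5: Q-P =  1 → B
  i= 6: F-D =  2 → C
  i= 7: G-P = 17 → R
  i= 8: C-G = 22 → W
  i= 9: N-A = 13 → N
  i=10: H-Z =  8 → I
  i=11: I-D =  5 → F
  i=12: R-B = 16 → Q
  i=13: F-E =  1 → B
  i=14: A-Y =  2 → C
  i=15: A-J = 17 → R
  i=16: C-G = 22 → W
  i=17: D-Q = 13 → N
  i=18: Q-I =  8 → I
  i=19: A-V =  5 → F
  i=20: Q-A = 16 → Q
  i=21: T-S =  1 → B
  i=22: W-U =  2 → C
  i=23: A-J = 17 → R
  i=24: G-K = 22 → W
  i=25: W-J = 13 → N
  i=26: C-U =  8 → I
  i=27: C-X =  5 → F
  i=28: M-W = 16 → Q
  i=29: D-C =  1 → B
  i=30: T-R =  2 → C
  i=31: F-O = 17 → R
  i=32: X-B = 22 → W
  i=33: F-S = 13 → N
  i=34: D-V =  8 → I
  i=35: V-Q =  5 → F
  i=36: H-R = 16 → Q
  i=37: H-G =  1 → B
  i=38: X-V =  2 → C
  i=39: A-J = 17 → R
  i=40: X-B = 22 → W
  i=41: K-X = 13 → N
  shifts repeat with period 8: WNIFQBCR

WNIFQBCR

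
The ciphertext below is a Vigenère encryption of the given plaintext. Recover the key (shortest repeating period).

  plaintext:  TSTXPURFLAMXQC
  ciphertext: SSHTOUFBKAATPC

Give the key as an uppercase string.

ZAOW

  i= 0: S-T = 25 → Z
  i= 1: S-S =  0 → A
  i= 2: H-T = 14 → O
  i= 3: T-X = 22 → W
  i= 4: O-P = 25 → Z
  i= 5: U-U =  0 → A
  i= 6: F-R = 14 → O
  i= 7: B-F = 22 → W
  i= 8: K-L = 25 → Z
  i= 9: A-A =  0 → A
  i=10: A-M = 14 → O
  i=11: T-X = 22 → W
  i=12: P-Q = 25 → Z
  i=13: C-C =  0 → A
  shifts repeat with period 4: ZAOW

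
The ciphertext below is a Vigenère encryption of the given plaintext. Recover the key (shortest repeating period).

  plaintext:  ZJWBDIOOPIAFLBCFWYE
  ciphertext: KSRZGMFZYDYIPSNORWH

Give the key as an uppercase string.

  i= 0: K-Z = 11 → L
  i= 1: S-J =  9 → J
  i= 2: R-W = 21 → V
  i= 3: Z-B = 24 → Y
  i= 4: G-D =  3 → D
  i= 5: M-I =  4 → E
  i= 6: F-O = 17 → R
  i= 7: Z-O = 11 → L
  i= 8: Y-P =  9 → J
  i= 9: D-I = 21 → V
  i=10: Y-A = 24 → Y
  i=11: I-F =  3 → D
  i=12: P-L =  4 → E
  i=13: S-B = 17 → R
  i=14: N-C = 11 → L
  i=15: O-F =  9 → J
  i=16: R-W = 21 → V
  i=17: W-Y = 24 → Y
  i=18: H-E =  3 → D
  shifts repeat with period 7: LJVYDER

LJVYDER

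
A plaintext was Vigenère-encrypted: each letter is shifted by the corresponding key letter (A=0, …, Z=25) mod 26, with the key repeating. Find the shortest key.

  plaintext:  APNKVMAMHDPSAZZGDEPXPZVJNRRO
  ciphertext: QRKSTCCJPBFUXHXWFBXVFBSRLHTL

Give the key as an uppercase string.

  i= 0: Q-A = 16 → Q
  i= 1: R-P =  2 → C
  i= 2: K-N = 23 → X
  i= 3: S-K =  8 → I
  i= 4: T-V = 24 → Y
  i= 5: C-M = 16 → Q
  i= 6: C-A =  2 → C
  i= 7: J-M = 23 → X
  i= 8: P-H =  8 → I
  i= 9: B-D = 24 → Y
  i=10: F-P = 16 → Q
  i=11: U-S =  2 → C
  i=12: X-A = 23 → X
  i=13: H-Z =  8 → I
  i=14: X-Z = 24 → Y
  i=15: W-G = 16 → Q
  i=16: F-D =  2 → C
  i=17: B-E = 23 → X
  i=18: X-P =  8 → I
  i=19: V-X = 24 → Y
  i=20: F-P = 16 → Q
  i=21: B-Z =  2 → C
  i=22: S-V = 23 → X
  i=23: R-J =  8 → I
  i=24: L-N = 24 → Y
  i=25: H-R = 16 → Q
  i=26: T-R =  2 → C
  i=27: L-O = 23 → X
  shifts repeat with period 5: QCXIY

QCXIY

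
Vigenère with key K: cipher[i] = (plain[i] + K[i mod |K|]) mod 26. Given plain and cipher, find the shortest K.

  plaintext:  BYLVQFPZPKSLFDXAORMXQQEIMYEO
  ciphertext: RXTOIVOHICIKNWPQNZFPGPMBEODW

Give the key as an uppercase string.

QZITS

  i= 0: R-B = 16 → Q
  i= 1: X-Y = 25 → Z
  i= 2: T-L =  8 → I
  i= 3: O-V = 19 → T
  i= 4: I-Q = 18 → S
  i= 5: V-F = 16 → Q
  i= 6: O-P = 25 → Z
  i= 7: H-Z =  8 → I
  i= 8: I-P = 19 → T
  i= 9: C-K = 18 → S
  i=10: I-S = 16 → Q
  i=11: K-L = 25 → Z
  i=12: N-F =  8 → I
  i=13: W-D = 19 → T
  i=14: P-X = 18 → S
  i=15: Q-A = 16 → Q
  i=16: N-O = 25 → Z
  i=17: Z-R =  8 → I
  i=18: F-M = 19 → T
  i=19: P-X = 18 → S
  i=20: G-Q = 16 → Q
  i=21: P-Q = 25 → Z
  i=22: M-E =  8 → I
  i=23: B-I = 19 → T
  i=24: E-M = 18 → S
  i=25: O-Y = 16 → Q
  i=26: D-E = 25 → Z
  i=27: W-O =  8 → I
  shifts repeat with period 5: QZITS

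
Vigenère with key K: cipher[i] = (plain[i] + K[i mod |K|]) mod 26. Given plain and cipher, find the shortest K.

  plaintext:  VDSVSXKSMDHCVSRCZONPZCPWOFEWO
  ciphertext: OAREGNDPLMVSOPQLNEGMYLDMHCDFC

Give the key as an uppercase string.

  i= 0: O-V = 19 → T
  i= 1: A-D = 23 → X
  i= 2: R-S = 25 → Z
  i= 3: E-V =  9 → J
  i= 4: G-S = 14 → O
  i= 5: N-X = 16 → Q
  i= 6: D-K = 19 → T
  i= 7: P-S = 23 → X
  i= 8: L-M = 25 → Z
  i= 9: M-D =  9 → J
  i=10: V-H = 14 → O
  i=11: S-C = 16 → Q
  i=12: O-V = 19 → T
  i=13: P-S = 23 → X
  i=14: Q-R = 25 → Z
  i=15: L-C =  9 → J
  i=16: N-Z = 14 → O
  i=17: E-O = 16 → Q
  i=18: G-N = 19 → T
  i=19: M-P = 23 → X
  i=20: Y-Z = 25 → Z
  i=21: L-C =  9 → J
  i=22: D-P = 14 → O
  i=23: M-W = 16 → Q
  i=24: H-O = 19 → T
  i=25: C-F = 23 → X
  i=26: D-E = 25 → Z
  i=27: F-W =  9 → J
  i=28: C-O = 14 → O
  shifts repeat with period 6: TXZJOQ

TXZJOQ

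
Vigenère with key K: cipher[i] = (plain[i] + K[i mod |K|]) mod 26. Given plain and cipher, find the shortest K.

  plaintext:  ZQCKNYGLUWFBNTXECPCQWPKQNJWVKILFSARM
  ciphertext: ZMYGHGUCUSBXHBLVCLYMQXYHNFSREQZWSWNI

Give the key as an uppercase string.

  i= 0: Z-Z =  0 → A
  i= 1: M-Q = 22 → W
  i= 2: Y-C = 22 → W
  i= 3: G-K = 22 → W
  i= 4: H-N = 20 → U
  i= 5: G-Y =  8 → I
  i= 6: U-G = 14 → O
  i= 7: C-L = 17 → R
  i= 8: U-U =  0 → A
  i= 9: S-W = 22 → W
  i=10: B-F = 22 → W
  i=11: X-B = 22 → W
  i=12: H-N = 20 → U
  i=13: B-T =  8 → I
  i=14: L-X = 14 → O
  i=15: V-E = 17 → R
  i=16: C-C =  0 → A
  i=17: L-P = 22 → W
  i=18: Y-C = 22 → W
  i=19: M-Q = 22 → W
  i=20: Q-W = 20 → U
  i=21: X-P =  8 → I
  i=22: Y-K = 14 → O
  i=23: H-Q = 17 → R
  i=24: N-N =  0 → A
  i=25: F-J = 22 → W
  i=26: S-W = 22 → W
  i=27: R-V = 22 → W
  i=28: E-K = 20 → U
  i=29: Q-I =  8 → I
  i=30: Z-L = 14 → O
  i=31: W-F = 17 → R
  i=32: S-S =  0 → A
  i=33: W-A = 22 → W
  i=34: N-R = 22 → W
  i=35: I-M = 22 → W
  shifts repeat with period 8: AWWWUIOR

AWWWUIOR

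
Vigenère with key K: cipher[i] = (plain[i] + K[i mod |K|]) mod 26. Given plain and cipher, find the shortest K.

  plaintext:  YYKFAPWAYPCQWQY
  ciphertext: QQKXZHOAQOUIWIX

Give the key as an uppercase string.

  i= 0: Q-Y = 18 → S
  i= 1: Q-Y = 18 → S
  i= 2: K-K =  0 → A
  i= 3: X-F = 18 → S
  i= 4: Z-A = 25 → Z
  i= 5: H-P = 18 → S
  i= 6: O-W = 18 → S
  i= 7: A-A =  0 → A
  i= 8: Q-Y = 18 → S
  i= 9: O-P = 25 → Z
  i=10: U-C = 18 → S
  i=11: I-Q = 18 → S
  i=12: W-W =  0 → A
  i=13: I-Q = 18 → S
  i=14: X-Y = 25 → Z
  shifts repeat with period 5: SSASZ

SSASZ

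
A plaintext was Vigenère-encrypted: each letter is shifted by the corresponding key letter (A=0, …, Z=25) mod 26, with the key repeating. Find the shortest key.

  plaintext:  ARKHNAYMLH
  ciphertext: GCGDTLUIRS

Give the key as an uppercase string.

  i= 0: G-A =  6 → G
  i= 1: C-R = 11 → L
  i= 2: G-K = 22 → W
  i= 3: D-H = 22 → W
  i= 4: T-N =  6 → G
  i= 5: L-A = 11 → L
  i= 6: U-Y = 22 → W
  i= 7: I-M = 22 → W
  i= 8: R-L =  6 → G
  i= 9: S-H = 11 → L
  shifts repeat with period 4: GLWW

GLWW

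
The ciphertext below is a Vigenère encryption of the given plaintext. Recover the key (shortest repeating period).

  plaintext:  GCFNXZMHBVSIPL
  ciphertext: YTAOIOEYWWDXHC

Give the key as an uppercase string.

  i= 0: Y-G = 18 → S
  i= 1: T-C = 17 → R
  i= 2: A-F = 21 → V
  i= 3: O-N =  1 → B
  i= 4: I-X = 11 → L
  i= 5: O-Z = 15 → P
  i= 6: E-M = 18 → S
  i= 7: Y-H = 17 → R
  i= 8: W-B = 21 → V
  i= 9: W-V =  1 → B
  i=10: D-S = 11 → L
  i=11: X-I = 15 → P
  i=12: H-P = 18 → S
  i=13: C-L = 17 → R
  shifts repeat with period 6: SRVBLP

SRVBLP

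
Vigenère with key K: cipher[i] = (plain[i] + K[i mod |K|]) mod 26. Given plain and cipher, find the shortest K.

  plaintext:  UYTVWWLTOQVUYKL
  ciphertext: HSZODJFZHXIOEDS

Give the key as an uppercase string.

NUGTH

  i= 0: H-U = 13 → N
  i= 1: S-Y = 20 → U
  i= 2: Z-T =  6 → G
  i= 3: O-V = 19 → T
  i= 4: D-W =  7 → H
  i= 5: J-W = 13 → N
  i= 6: F-L = 20 → U
  i= 7: Z-T =  6 → G
  i= 8: H-O = 19 → T
  i= 9: X-Q =  7 → H
  i=10: I-V = 13 → N
  i=11: O-U = 20 → U
  i=12: E-Y =  6 → G
  i=13: D-K = 19 → T
  i=14: S-L =  7 → H
  shifts repeat with period 5: NUGTH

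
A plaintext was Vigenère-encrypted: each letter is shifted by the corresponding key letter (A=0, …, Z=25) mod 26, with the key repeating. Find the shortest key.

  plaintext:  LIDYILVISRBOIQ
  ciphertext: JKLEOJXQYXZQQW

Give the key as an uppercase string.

YCIGG

  i= 0: J-L = 24 → Y
  i= 1: K-I =  2 → C
  i= 2: L-D =  8 → I
  i= 3: E-Y =  6 → G
  i= 4: O-I =  6 → G
  i= 5: J-L = 24 → Y
  i= 6: X-V =  2 → C
  i= 7: Q-I =  8 → I
  i= 8: Y-S =  6 → G
  i= 9: X-R =  6 → G
  i=10: Z-B = 24 → Y
  i=11: Q-O =  2 → C
  i=12: Q-I =  8 → I
  i=13: W-Q =  6 → G
  shifts repeat with period 5: YCIGG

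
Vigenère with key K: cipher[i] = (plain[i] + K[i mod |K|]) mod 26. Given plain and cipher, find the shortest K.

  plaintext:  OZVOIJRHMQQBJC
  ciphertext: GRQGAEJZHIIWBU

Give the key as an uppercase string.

  i= 0: G-O = 18 → S
  i= 1: R-Z = 18 → S
  i= 2: Q-V = 21 → V
  i= 3: G-O = 18 → S
  i= 4: A-I = 18 → S
  i= 5: E-J = 21 → V
  i= 6: J-R = 18 → S
  i= 7: Z-H = 18 → S
  i= 8: H-M = 21 → V
  i= 9: I-Q = 18 → S
  i=10: I-Q = 18 → S
  i=11: W-B = 21 → V
  i=12: B-J = 18 → S
  i=13: U-C = 18 → S
  shifts repeat with period 3: SSV

SSV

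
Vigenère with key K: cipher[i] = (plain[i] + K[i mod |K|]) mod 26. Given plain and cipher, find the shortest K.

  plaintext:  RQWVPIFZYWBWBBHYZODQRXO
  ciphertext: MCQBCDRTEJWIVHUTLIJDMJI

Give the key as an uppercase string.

VMUGN

  i= 0: M-R = 21 → V
  i= 1: C-Q = 12 → M
  i= 2: Q-W = 20 → U
  i= 3: B-V =  6 → G
  i= 4: C-P = 13 → N
  i= 5: D-I = 21 → V
  i= 6: R-F = 12 → M
  i= 7: T-Z = 20 → U
  i= 8: E-Y =  6 → G
  i= 9: J-W = 13 → N
  i=10: W-B = 21 → V
  i=11: I-W = 12 → M
  i=12: V-B = 20 → U
  i=13: H-B =  6 → G
  i=14: U-H = 13 → N
  i=15: T-Y = 21 → V
  i=16: L-Z = 12 → M
  i=17: I-O = 20 → U
  i=18: J-D =  6 → G
  i=19: D-Q = 13 → N
  i=20: M-R = 21 → V
  i=21: J-X = 12 → M
  i=22: I-O = 20 → U
  shifts repeat with period 5: VMUGN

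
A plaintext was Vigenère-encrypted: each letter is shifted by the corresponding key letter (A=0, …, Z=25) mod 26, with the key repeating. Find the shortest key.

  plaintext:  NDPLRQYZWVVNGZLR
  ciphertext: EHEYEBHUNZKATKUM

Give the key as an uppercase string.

REPNNLJV

  i= 0: E-N = 17 → R
  i= 1: H-D =  4 → E
  i= 2: E-P = 15 → P
  i= 3: Y-L = 13 → N
  i= 4: E-R = 13 → N
  i= 5: B-Q = 11 → L
  i= 6: H-Y =  9 → J
  i= 7: U-Z = 21 → V
  i= 8: N-W = 17 → R
  i= 9: Z-V =  4 → E
  i=10: K-V = 15 → P
  i=11: A-N = 13 → N
  i=12: T-G = 13 → N
  i=13: K-Z = 11 → L
  i=14: U-L =  9 → J
  i=15: M-R = 21 → V
  shifts repeat with period 8: REPNNLJV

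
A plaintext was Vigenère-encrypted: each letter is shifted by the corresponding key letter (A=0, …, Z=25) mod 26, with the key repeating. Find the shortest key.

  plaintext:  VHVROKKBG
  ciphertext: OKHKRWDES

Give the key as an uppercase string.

TDM

  i= 0: O-V = 19 → T
  i= 1: K-H =  3 → D
  i= 2: H-V = 12 → M
  i= 3: K-R = 19 → T
  i= 4: R-O =  3 → D
  i= 5: W-K = 12 → M
  i= 6: D-K = 19 → T
  i= 7: E-B =  3 → D
  i= 8: S-G = 12 → M
  shifts repeat with period 3: TDM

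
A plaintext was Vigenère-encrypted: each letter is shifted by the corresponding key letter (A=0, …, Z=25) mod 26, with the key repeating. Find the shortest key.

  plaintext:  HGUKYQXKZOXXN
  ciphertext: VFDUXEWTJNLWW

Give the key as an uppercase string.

OZJKZ

  i= 0: V-H = 14 → O
  i= 1: F-G = 25 → Z
  i= 2: D-U =  9 → J
  i= 3: U-K = 10 → K
  i= 4: X-Y = 25 → Z
  i= 5: E-Q = 14 → O
  i= 6: W-X = 25 → Z
  i= 7: T-K =  9 → J
  i= 8: J-Z = 10 → K
  i= 9: N-O = 25 → Z
  i=10: L-X = 14 → O
  i=11: W-X = 25 → Z
  i=12: W-N =  9 → J
  shifts repeat with period 5: OZJKZ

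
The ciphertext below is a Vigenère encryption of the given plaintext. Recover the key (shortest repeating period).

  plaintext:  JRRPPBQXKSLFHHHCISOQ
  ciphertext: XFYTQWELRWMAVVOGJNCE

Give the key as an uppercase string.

  i= 0: X-J = 14 → O
  i= 1: F-R = 14 → O
  i= 2: Y-R =  7 → H
  i= 3: T-P =  4 → E
  i= 4: Q-P =  1 → B
  i= 5: W-B = 21 → V
  i= 6: E-Q = 14 → O
  i= 7: L-X = 14 → O
  i= 8: R-K =  7 → H
  i= 9: W-S =  4 → E
  i=10: M-L =  1 → B
  i=11: A-F = 21 → V
  i=12: V-H = 14 → O
  i=13: V-H = 14 → O
  i=14: O-H =  7 → H
  i=15: G-C =  4 → E
  i=16: J-I =  1 → B
  i=17: N-S = 21 → V
  i=18: C-O = 14 → O
  i=19: E-Q = 14 → O
  shifts repeat with period 6: OOHEBV

OOHEBV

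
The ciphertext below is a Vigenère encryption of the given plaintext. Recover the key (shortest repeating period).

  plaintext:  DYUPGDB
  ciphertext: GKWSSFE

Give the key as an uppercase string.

  i= 0: G-D =  3 → D
  i= 1: K-Y = 12 → M
  i= 2: W-U =  2 → C
  i= 3: S-P =  3 → D
  i= 4: S-G = 12 → M
  i= 5: F-D =  2 → C
  i= 6: E-B =  3 → D
  shifts repeat with period 3: DMC

DMC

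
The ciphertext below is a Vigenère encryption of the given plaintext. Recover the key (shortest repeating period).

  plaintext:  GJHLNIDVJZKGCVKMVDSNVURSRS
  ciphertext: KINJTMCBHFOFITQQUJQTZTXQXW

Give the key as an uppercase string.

EZGYG

  i= 0: K-G =  4 → E
  i= 1: I-J = 25 → Z
  i= 2: N-H =  6 → G
  i= 3: J-L = 24 → Y
  i= 4: T-N =  6 → G
  i= 5: M-I =  4 → E
  i= 6: C-D = 25 → Z
  i= 7: B-V =  6 → G
  i= 8: H-J = 24 → Y
  i= 9: F-Z =  6 → G
  i=10: O-K =  4 → E
  i=11: F-G = 25 → Z
  i=12: I-C =  6 → G
  i=13: T-V = 24 → Y
  i=14: Q-K =  6 → G
  i=15: Q-M =  4 → E
  i=16: U-V = 25 → Z
  i=17: J-D =  6 → G
  i=18: Q-S = 24 → Y
  i=19: T-N =  6 → G
  i=20: Z-V =  4 → E
  i=21: T-U = 25 → Z
  i=22: X-R =  6 → G
  i=23: Q-S = 24 → Y
  i=24: X-R =  6 → G
  i=25: W-S =  4 → E
  shifts repeat with period 5: EZGYG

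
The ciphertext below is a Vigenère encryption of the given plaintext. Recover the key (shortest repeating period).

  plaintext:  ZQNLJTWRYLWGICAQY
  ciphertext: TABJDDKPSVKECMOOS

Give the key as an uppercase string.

  i= 0: T-Z = 20 → U
  i= 1: A-Q = 10 → K
  i= 2: B-N = 14 → O
  i= 3: J-L = 24 → Y
  i= 4: D-J = 20 → U
  i= 5: D-T = 10 → K
  i= 6: K-W = 14 → O
  i= 7: P-R = 24 → Y
  i= 8: S-Y = 20 → U
  i= 9: V-L = 10 → K
  i=10: K-W = 14 → O
  i=11: E-G = 24 → Y
  i=12: C-I = 20 → U
  i=13: M-C = 10 → K
  i=14: O-A = 14 → O
  i=15: O-Q = 24 → Y
  i=16: S-Y = 20 → U
  shifts repeat with period 4: UKOY

UKOY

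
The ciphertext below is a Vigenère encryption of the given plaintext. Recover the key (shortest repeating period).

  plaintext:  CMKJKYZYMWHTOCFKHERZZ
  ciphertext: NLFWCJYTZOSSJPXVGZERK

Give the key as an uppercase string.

  i= 0: N-C = 11 → L
  i= 1: L-M = 25 → Z
  i= 2: F-K = 21 → V
  i= 3: W-J = 13 → N
  i= 4: C-K = 18 → S
  i= 5: J-Y = 11 → L
  i= 6: Y-Z = 25 → Z
  i= 7: T-Y = 21 → V
  i= 8: Z-M = 13 → N
  i= 9: O-W = 18 → S
  i=10: S-H = 11 → L
  i=11: S-T = 25 → Z
  i=12: J-O = 21 → V
  i=13: P-C = 13 → N
  i=14: X-F = 18 → S
  i=15: V-K = 11 → L
  i=16: G-H = 25 → Z
  i=17: Z-E = 21 → V
  i=18: E-R = 13 → N
  i=19: R-Z = 18 → S
  i=20: K-Z = 11 → L
  shifts repeat with period 5: LZVNS

LZVNS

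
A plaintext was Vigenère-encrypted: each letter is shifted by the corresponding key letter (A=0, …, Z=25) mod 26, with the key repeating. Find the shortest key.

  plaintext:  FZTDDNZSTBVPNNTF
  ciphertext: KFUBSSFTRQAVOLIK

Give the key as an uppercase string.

FGBYP

  i= 0: K-F =  5 → F
  i= 1: F-Z =  6 → G
  i= 2: U-T =  1 → B
  i= 3: B-D = 24 → Y
  i= 4: S-D = 15 → P
  i= 5: S-N =  5 → F
  i= 6: F-Z =  6 → G
  i= 7: T-S =  1 → B
  i= 8: R-T = 24 → Y
  i= 9: Q-B = 15 → P
  i=10: A-V =  5 → F
  i=11: V-P =  6 → G
  i=12: O-N =  1 → B
  i=13: L-N = 24 → Y
  i=14: I-T = 15 → P
  i=15: K-F =  5 → F
  shifts repeat with period 5: FGBYP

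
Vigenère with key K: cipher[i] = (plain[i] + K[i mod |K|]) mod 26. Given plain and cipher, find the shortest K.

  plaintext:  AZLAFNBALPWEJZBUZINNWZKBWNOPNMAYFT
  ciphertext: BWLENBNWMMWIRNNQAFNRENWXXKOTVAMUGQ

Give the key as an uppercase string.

  i= 0: B-A =  1 → B
  i= 1: W-Z = 23 → X
  i= 2: L-L =  0 → A
  i= 3: E-A =  4 → E
  i= 4: N-F =  8 → I
  i= 5: B-N = 14 → O
  i= 6: N-B = 12 → M
  i= 7: W-A = 22 → W
  i= 8: M-L =  1 → B
  i= 9: M-P = 23 → X
  i=10: W-W =  0 → A
  i=11: I-E =  4 → E
  i=12: R-J =  8 → I
  i=13: N-Z = 14 → O
  i=14: N-B = 12 → M
  i=15: Q-U = 22 → W
  i=16: A-Z =  1 → B
  i=17: F-I = 23 → X
  i=18: N-N =  0 → A
  i=19: R-N =  4 → E
  i=20: E-W =  8 → I
  i=21: N-Z = 14 → O
  i=22: W-K = 12 → M
  i=23: X-B = 22 → W
  i=24: X-W =  1 → B
  i=25: K-N = 23 → X
  i=26: O-O =  0 → A
  i=27: T-P =  4 → E
  i=28: V-N =  8 → I
  i=29: A-M = 14 → O
  i=30: M-A = 12 → M
  i=31: U-Y = 22 → W
  i=32: G-F =  1 → B
  i=33: Q-T = 23 → X
  shifts repeat with period 8: BXAEIOMW

BXAEIOMW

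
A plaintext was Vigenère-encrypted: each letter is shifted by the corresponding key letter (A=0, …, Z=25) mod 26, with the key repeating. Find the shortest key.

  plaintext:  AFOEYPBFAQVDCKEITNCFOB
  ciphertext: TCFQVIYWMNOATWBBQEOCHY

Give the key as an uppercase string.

  i= 0: T-A = 19 → T
  i= 1: C-F = 23 → X
  i= 2: F-O = 17 → R
  i= 3: Q-E = 12 → M
  i= 4: V-Y = 23 → X
  i= 5: I-P = 19 → T
  i= 6: Y-B = 23 → X
  i= 7: W-F = 17 → R
  i= 8: M-A = 12 → M
  i= 9: N-Q = 23 → X
  i=10: O-V = 19 → T
  i=11: A-D = 23 → X
  i=12: T-C = 17 → R
  i=13: W-K = 12 → M
  i=14: B-E = 23 → X
  i=15: B-I = 19 → T
  i=16: Q-T = 23 → X
  i=17: E-N = 17 → R
  i=18: O-C = 12 → M
  i=19: C-F = 23 → X
  i=20: H-O = 19 → T
  i=21: Y-B = 23 → X
  shifts repeat with period 5: TXRMX

TXRMX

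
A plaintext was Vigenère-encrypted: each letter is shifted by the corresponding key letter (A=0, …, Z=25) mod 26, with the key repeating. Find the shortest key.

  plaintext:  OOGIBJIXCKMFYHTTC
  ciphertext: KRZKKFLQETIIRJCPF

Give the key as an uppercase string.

WDTCJ

  i= 0: K-O = 22 → W
  i= 1: R-O =  3 → D
  i= 2: Z-G = 19 → T
  i= 3: K-I =  2 → C
  i= 4: K-B =  9 → J
  i= 5: F-J = 22 → W
  i= 6: L-I =  3 → D
  i= 7: Q-X = 19 → T
  i= 8: E-C =  2 → C
  i= 9: T-K =  9 → J
  i=10: I-M = 22 → W
  i=11: I-F =  3 → D
  i=12: R-Y = 19 → T
  i=13: J-H =  2 → C
  i=14: C-T =  9 → J
  i=15: P-T = 22 → W
  i=16: F-C =  3 → D
  shifts repeat with period 5: WDTCJ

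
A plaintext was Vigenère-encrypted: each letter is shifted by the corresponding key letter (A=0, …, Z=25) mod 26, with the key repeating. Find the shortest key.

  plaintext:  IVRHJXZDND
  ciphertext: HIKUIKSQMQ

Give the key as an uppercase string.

ZNTN

  i= 0: H-I = 25 → Z
  i= 1: I-V = 13 → N
  i= 2: K-R = 19 → T
  i= 3: U-H = 13 → N
  i= 4: I-J = 25 → Z
  i= 5: K-X = 13 → N
  i= 6: S-Z = 19 → T
  i= 7: Q-D = 13 → N
  i= 8: M-N = 25 → Z
  i= 9: Q-D = 13 → N
  shifts repeat with period 4: ZNTN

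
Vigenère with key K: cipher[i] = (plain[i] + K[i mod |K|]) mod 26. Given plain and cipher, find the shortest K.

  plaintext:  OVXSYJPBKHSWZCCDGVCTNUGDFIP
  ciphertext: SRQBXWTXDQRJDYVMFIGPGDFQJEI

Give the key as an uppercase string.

EWTJZN

  i= 0: S-O =  4 → E
  i= 1: R-V = 22 → W
  i= 2: Q-X = 19 → T
  i= 3: B-S =  9 → J
  i= 4: X-Y = 25 → Z
  i= 5: W-J = 13 → N
  i= 6: T-P =  4 → E
  i= 7: X-B = 22 → W
  i= 8: D-K = 19 → T
  i= 9: Q-H =  9 → J
  i=10: R-S = 25 → Z
  i=11: J-W = 13 → N
  i=12: D-Z =  4 → E
  i=13: Y-C = 22 → W
  i=14: V-C = 19 → T
  i=15: M-D =  9 → J
  i=16: F-G = 25 → Z
  i=17: I-V = 13 → N
  i=18: G-C =  4 → E
  i=19: P-T = 22 → W
  i=20: G-N = 19 → T
  i=21: D-U =  9 → J
  i=22: F-G = 25 → Z
  i=23: Q-D = 13 → N
  i=24: J-F =  4 → E
  i=25: E-I = 22 → W
  i=26: I-P = 19 → T
  shifts repeat with period 6: EWTJZN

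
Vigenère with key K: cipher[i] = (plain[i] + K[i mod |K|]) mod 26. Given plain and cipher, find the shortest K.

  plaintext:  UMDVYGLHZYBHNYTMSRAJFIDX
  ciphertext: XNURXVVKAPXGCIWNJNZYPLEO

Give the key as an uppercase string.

  i= 0: X-U =  3 → D
  i= 1: N-M =  1 → B
  i= 2: U-D = 17 → R
  i= 3: R-V = 22 → W
  i= 4: X-Y = 25 → Z
  i= 5: V-G = 15 → P
  i= 6: V-L = 10 → K
  i= 7: K-H =  3 → D
  i= 8: A-Z =  1 → B
  i= 9: P-Y = 17 → R
  i=10: X-B = 22 → W
  i=11: G-H = 25 → Z
  i=12: C-N = 15 → P
  i=13: I-Y = 10 → K
  i=14: W-T =  3 → D
  i=15: N-M =  1 → B
  i=16: J-S = 17 → R
  i=17: N-R = 22 → W
  i=18: Z-A = 25 → Z
  i=19: Y-J = 15 → P
  i=20: P-F = 10 → K
  i=21: L-I =  3 → D
  i=22: E-D =  1 → B
  i=23: O-X = 17 → R
  shifts repeat with period 7: DBRWZPK

DBRWZPK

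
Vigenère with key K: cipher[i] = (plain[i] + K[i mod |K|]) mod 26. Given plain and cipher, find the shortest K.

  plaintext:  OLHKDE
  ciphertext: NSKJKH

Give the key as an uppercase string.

  i= 0: N-O = 25 → Z
  i= 1: S-L =  7 → H
  i= 2: K-H =  3 → D
  i= 3: J-K = 25 → Z
  i= 4: K-D =  7 → H
  i= 5: H-E =  3 → D
  shifts repeat with period 3: ZHD

ZHD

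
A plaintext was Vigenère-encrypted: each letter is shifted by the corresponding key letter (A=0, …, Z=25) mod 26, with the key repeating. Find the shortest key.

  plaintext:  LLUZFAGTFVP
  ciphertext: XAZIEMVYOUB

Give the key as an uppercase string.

MPFJZ

  i= 0: X-L = 12 → M
  i= 1: A-L = 15 → P
  i= 2: Z-U =  5 → F
  i= 3: I-Z =  9 → J
  i= 4: E-F = 25 → Z
  i= 5: M-A = 12 → M
  i= 6: V-G = 15 → P
  i= 7: Y-T =  5 → F
  i= 8: O-F =  9 → J
  i= 9: U-V = 25 → Z
  i=10: B-P = 12 → M
  shifts repeat with period 5: MPFJZ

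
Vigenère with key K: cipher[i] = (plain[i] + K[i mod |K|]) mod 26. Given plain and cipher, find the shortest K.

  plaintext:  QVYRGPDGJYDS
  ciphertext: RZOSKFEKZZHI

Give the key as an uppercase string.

BEQ

  i= 0: R-Q =  1 → B
  i= 1: Z-V =  4 → E
  i= 2: O-Y = 16 → Q
  i= 3: S-R =  1 → B
  i= 4: K-G =  4 → E
  i= 5: F-P = 16 → Q
  i= 6: E-D =  1 → B
  i= 7: K-G =  4 → E
  i= 8: Z-J = 16 → Q
  i= 9: Z-Y =  1 → B
  i=10: H-D =  4 → E
  i=11: I-S = 16 → Q
  shifts repeat with period 3: BEQ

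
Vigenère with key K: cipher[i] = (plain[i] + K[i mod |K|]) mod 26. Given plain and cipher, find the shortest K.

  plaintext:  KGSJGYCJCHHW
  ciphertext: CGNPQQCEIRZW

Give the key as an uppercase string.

SAVGK

  i= 0: C-K = 18 → S
  i= 1: G-G =  0 → A
  i= 2: N-S = 21 → V
  i= 3: P-J =  6 → G
  i= 4: Q-G = 10 → K
  i= 5: Q-Y = 18 → S
  i= 6: C-C =  0 → A
  i= 7: E-J = 21 → V
  i= 8: I-C =  6 → G
  i= 9: R-H = 10 → K
  i=10: Z-H = 18 → S
  i=11: W-W =  0 → A
  shifts repeat with period 5: SAVGK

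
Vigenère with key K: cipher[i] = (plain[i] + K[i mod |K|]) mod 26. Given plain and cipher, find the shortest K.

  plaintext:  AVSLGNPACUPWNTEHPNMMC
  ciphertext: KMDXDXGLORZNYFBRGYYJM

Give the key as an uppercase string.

  i= 0: K-A = 10 → K
  i= 1: M-V = 17 → R
  i= 2: D-S = 11 → L
  i= 3: X-L = 12 → M
  i= 4: D-G = 23 → X
  i= 5: X-N = 10 → K
  i= 6: G-P = 17 → R
  i= 7: L-A = 11 → L
  i= 8: O-C = 12 → M
  i= 9: R-U = 23 → X
  i=10: Z-P = 10 → K
  i=11: N-W = 17 → R
  i=12: Y-N = 11 → L
  i=13: F-T = 12 → M
  i=14: B-E = 23 → X
  i=15: R-H = 10 → K
  i=16: G-P = 17 → R
  i=17: Y-N = 11 → L
  i=18: Y-M = 12 → M
  i=19: J-M = 23 → X
  i=20: M-C = 10 → K
  shifts repeat with period 5: KRLMX

KRLMX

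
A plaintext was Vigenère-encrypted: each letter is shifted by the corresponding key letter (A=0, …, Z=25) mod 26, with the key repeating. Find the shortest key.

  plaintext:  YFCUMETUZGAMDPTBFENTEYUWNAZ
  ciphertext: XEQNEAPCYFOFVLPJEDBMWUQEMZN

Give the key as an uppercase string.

ZZOTSWWI

  i= 0: X-Y = 25 → Z
  i= 1: E-F = 25 → Z
  i= 2: Q-C = 14 → O
  i= 3: N-U = 19 → T
  i= 4: E-M = 18 → S
  i= 5: A-E = 22 → W
  i= 6: P-T = 22 → W
  i= 7: C-U =  8 → I
  i= 8: Y-Z = 25 → Z
  i= 9: F-G = 25 → Z
  i=10: O-A = 14 → O
  i=11: F-M = 19 → T
  i=12: V-D = 18 → S
  i=13: L-P = 22 → W
  i=14: P-T = 22 → W
  i=15: J-B =  8 → I
  i=16: E-F = 25 → Z
  i=17: D-E = 25 → Z
  i=18: B-N = 14 → O
  i=19: M-T = 19 → T
  i=20: W-E = 18 → S
  i=21: U-Y = 22 → W
  i=22: Q-U = 22 → W
  i=23: E-W =  8 → I
  i=24: M-N = 25 → Z
  i=25: Z-A = 25 → Z
  i=26: N-Z = 14 → O
  shifts repeat with period 8: ZZOTSWWI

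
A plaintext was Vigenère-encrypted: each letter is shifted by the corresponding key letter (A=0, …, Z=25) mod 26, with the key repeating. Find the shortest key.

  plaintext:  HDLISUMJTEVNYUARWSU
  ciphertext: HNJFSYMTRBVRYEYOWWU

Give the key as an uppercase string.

AKYXAE

  i= 0: H-H =  0 → A
  i= 1: N-D = 10 → K
  i= 2: J-L = 24 → Y
  i= 3: F-I = 23 → X
  i= 4: S-S =  0 → A
  i= 5: Y-U =  4 → E
  i= 6: M-M =  0 → A
  i= 7: T-J = 10 → K
  i= 8: R-T = 24 → Y
  i= 9: B-E = 23 → X
  i=10: V-V =  0 → A
  i=11: R-N =  4 → E
  i=12: Y-Y =  0 → A
  i=13: E-U = 10 → K
  i=14: Y-A = 24 → Y
  i=15: O-R = 23 → X
  i=16: W-W =  0 → A
  i=17: W-S =  4 → E
  i=18: U-U =  0 → A
  shifts repeat with period 6: AKYXAE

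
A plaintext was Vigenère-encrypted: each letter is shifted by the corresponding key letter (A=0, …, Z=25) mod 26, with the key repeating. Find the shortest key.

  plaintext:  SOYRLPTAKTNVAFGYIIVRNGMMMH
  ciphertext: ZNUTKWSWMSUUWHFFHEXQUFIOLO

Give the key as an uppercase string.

  i= 0: Z-S =  7 → H
  i= 1: N-O = 25 → Z
  i= 2: U-Y = 22 → W
  i= 3: T-R =  2 → C
  i= 4: K-L = 25 → Z
  i= 5: W-P =  7 → H
  i= 6: S-T = 25 → Z
  i= 7: W-A = 22 → W
  i= 8: M-K =  2 → C
  i= 9: S-T = 25 → Z
  i=10: U-N =  7 → H
  i=11: U-V = 25 → Z
  i=12: W-A = 22 → W
  i=13: H-F =  2 → C
  i=14: F-G = 25 → Z
  i=15: F-Y =  7 → H
  i=16: H-I = 25 → Z
  i=17: E-I = 22 → W
  i=18: X-V =  2 → C
  i=19: Q-R = 25 → Z
  i=20: U-N =  7 → H
  i=21: F-G = 25 → Z
  i=22: I-M = 22 → W
  i=23: O-M =  2 → C
  i=24: L-M = 25 → Z
  i=25: O-H =  7 → H
  shifts repeat with period 5: HZWCZ

HZWCZ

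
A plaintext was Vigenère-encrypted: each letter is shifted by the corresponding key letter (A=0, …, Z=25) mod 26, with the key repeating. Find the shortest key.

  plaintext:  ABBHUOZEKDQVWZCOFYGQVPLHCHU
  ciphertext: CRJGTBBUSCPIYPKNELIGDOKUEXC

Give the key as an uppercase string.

CQIZZN

  i= 0: C-A =  2 → C
  i= 1: R-B = 16 → Q
  i= 2: J-B =  8 → I
  i= 3: G-H = 25 → Z
  i= 4: T-U = 25 → Z
  i= 5: B-O = 13 → N
  i= 6: B-Z =  2 → C
  i= 7: U-E = 16 → Q
  i= 8: S-K =  8 → I
  i= 9: C-D = 25 → Z
  i=10: P-Q = 25 → Z
  i=11: I-V = 13 → N
  i=12: Y-W =  2 → C
  i=13: P-Z = 16 → Q
  i=14: K-C =  8 → I
  i=15: N-O = 25 → Z
  i=16: E-F = 25 → Z
  i=17: L-Y = 13 → N
  i=18: I-G =  2 → C
  i=19: G-Q = 16 → Q
  i=20: D-V =  8 → I
  i=21: O-P = 25 → Z
  i=22: K-L = 25 → Z
  i=23: U-H = 13 → N
  i=24: E-C =  2 → C
  i=25: X-H = 16 → Q
  i=26: C-U =  8 → I
  shifts repeat with period 6: CQIZZN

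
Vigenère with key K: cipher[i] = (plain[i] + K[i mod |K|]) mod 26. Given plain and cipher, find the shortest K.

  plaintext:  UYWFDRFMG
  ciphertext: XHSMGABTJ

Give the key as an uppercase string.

  i= 0: X-U =  3 → D
  i= 1: H-Y =  9 → J
  i= 2: S-W = 22 → W
  i= 3: M-F =  7 → H
  i= 4: G-D =  3 → D
  i= 5: A-R =  9 → J
  i= 6: B-F = 22 → W
  i= 7: T-M =  7 → H
  i= 8: J-G =  3 → D
  shifts repeat with period 4: DJWH

DJWH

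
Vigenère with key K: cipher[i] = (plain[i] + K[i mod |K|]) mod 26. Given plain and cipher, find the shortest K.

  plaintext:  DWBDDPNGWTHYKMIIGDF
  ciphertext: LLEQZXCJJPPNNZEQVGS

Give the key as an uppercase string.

IPDNW

  i= 0: L-D =  8 → I
  i= 1: L-W = 15 → P
  i= 2: E-B =  3 → D
  i= 3: Q-D = 13 → N
  i= 4: Z-D = 22 → W
  i= 5: X-P =  8 → I
  i= 6: C-N = 15 → P
  i= 7: J-G =  3 → D
  i= 8: J-W = 13 → N
  i= 9: P-T = 22 → W
  i=10: P-H =  8 → I
  i=11: N-Y = 15 → P
  i=12: N-K =  3 → D
  i=13: Z-M = 13 → N
  i=14: E-I = 22 → W
  i=15: Q-I =  8 → I
  i=16: V-G = 15 → P
  i=17: G-D =  3 → D
  i=18: S-F = 13 → N
  shifts repeat with period 5: IPDNW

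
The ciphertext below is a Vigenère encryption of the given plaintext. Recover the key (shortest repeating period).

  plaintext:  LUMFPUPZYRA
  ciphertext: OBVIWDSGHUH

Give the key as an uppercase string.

  i= 0: O-L =  3 → D
  i= 1: B-U =  7 → H
  i= 2: V-M =  9 → J
  i= 3: I-F =  3 → D
  i= 4: W-P =  7 → H
  i= 5: D-U =  9 → J
  i= 6: S-P =  3 → D
  i= 7: G-Z =  7 → H
  i= 8: H-Y =  9 → J
  i= 9: U-R =  3 → D
  i=10: H-A =  7 → H
  shifts repeat with period 3: DHJ

DHJ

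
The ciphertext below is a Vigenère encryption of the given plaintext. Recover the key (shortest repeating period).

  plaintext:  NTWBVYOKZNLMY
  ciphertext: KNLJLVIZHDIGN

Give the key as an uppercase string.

  i= 0: K-N = 23 → X
  i= 1: N-T = 20 → U
  i= 2: L-W = 15 → P
  i= 3: J-B =  8 → I
  i= 4: L-V = 16 → Q
  i= 5: V-Y = 23 → X
  i= 6: I-O = 20 → U
  i= 7: Z-K = 15 → P
  i= 8: H-Z =  8 → I
  i= 9: D-N = 16 → Q
  i=10: I-L = 23 → X
  i=11: G-M = 20 → U
  i=12: N-Y = 15 → P
  shifts repeat with period 5: XUPIQ

XUPIQ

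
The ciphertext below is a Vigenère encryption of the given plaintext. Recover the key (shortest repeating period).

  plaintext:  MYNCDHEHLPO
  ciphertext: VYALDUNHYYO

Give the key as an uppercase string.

JAN

  i= 0: V-M =  9 → J
  i= 1: Y-Y =  0 → A
  i= 2: A-N = 13 → N
  i= 3: L-C =  9 → J
  i= 4: D-D =  0 → A
  i= 5: U-H = 13 → N
  i= 6: N-E =  9 → J
  i= 7: H-H =  0 → A
  i= 8: Y-L = 13 → N
  i= 9: Y-P =  9 → J
  i=10: O-O =  0 → A
  shifts repeat with period 3: JAN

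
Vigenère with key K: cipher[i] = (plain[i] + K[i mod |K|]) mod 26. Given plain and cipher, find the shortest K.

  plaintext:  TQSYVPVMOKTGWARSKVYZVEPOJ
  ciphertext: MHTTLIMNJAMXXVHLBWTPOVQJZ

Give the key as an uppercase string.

TRBVQ

  i= 0: M-T = 19 → T
  i= 1: H-Q = 17 → R
  i= 2: T-S =  1 → B
  i= 3: T-Y = 21 → V
  i= 4: L-V = 16 → Q
  i= 5: I-P = 19 → T
  i= 6: M-V = 17 → R
  i= 7: N-M =  1 → B
  i= 8: J-O = 21 → V
  i= 9: A-K = 16 → Q
  i=10: M-T = 19 → T
  i=11: X-G = 17 → R
  i=12: X-W =  1 → B
  i=13: V-A = 21 → V
  i=14: H-R = 16 → Q
  i=15: L-S = 19 → T
  i=16: B-K = 17 → R
  i=17: W-V =  1 → B
  i=18: T-Y = 21 → V
  i=19: P-Z = 16 → Q
  i=20: O-V = 19 → T
  i=21: V-E = 17 → R
  i=22: Q-P =  1 → B
  i=23: J-O = 21 → V
  i=24: Z-J = 16 → Q
  shifts repeat with period 5: TRBVQ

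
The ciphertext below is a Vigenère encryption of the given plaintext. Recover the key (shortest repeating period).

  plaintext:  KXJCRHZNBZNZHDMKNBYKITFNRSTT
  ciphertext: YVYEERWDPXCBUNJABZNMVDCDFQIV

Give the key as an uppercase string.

OYPCNKXQ

  i= 0: Y-K = 14 → O
  i= 1: V-X = 24 → Y
  i= 2: Y-J = 15 → P
  i= 3: E-C =  2 → C
  i= 4: E-R = 13 → N
  i= 5: R-H = 10 → K
  i= 6: W-Z = 23 → X
  i= 7: D-N = 16 → Q
  i= 8: P-B = 14 → O
  i= 9: X-Z = 24 → Y
  i=10: C-N = 15 → P
  i=11: B-Z =  2 → C
  i=12: U-H = 13 → N
  i=13: N-D = 10 → K
  i=14: J-M = 23 → X
  i=15: A-K = 16 → Q
  i=16: B-N = 14 → O
  i=17: Z-B = 24 → Y
  i=18: N-Y = 15 → P
  i=19: M-K =  2 → C
  i=20: V-I = 13 → N
  i=21: D-T = 10 → K
  i=22: C-F = 23 → X
  i=23: D-N = 16 → Q
  i=24: F-R = 14 → O
  i=25: Q-S = 24 → Y
  i=26: I-T = 15 → P
  i=27: V-T =  2 → C
  shifts repeat with period 8: OYPCNKXQ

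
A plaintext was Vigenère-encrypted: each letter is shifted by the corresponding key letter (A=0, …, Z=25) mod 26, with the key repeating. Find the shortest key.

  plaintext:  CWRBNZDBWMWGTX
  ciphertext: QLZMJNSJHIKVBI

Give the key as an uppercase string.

  i= 0: Q-C = 14 → O
  i= 1: L-W = 15 → P
  i= 2: Z-R =  8 → I
  i= 3: M-B = 11 → L
  i= 4: J-N = 22 → W
  i= 5: N-Z = 14 → O
  i= 6: S-D = 15 → P
  i= 7: J-B =  8 → I
  i= 8: H-W = 11 → L
  i= 9: I-M = 22 → W
  i=10: K-W = 14 → O
  i=11: V-G = 15 → P
  i=12: B-T =  8 → I
  i=13: I-X = 11 → L
  shifts repeat with period 5: OPILW

OPILW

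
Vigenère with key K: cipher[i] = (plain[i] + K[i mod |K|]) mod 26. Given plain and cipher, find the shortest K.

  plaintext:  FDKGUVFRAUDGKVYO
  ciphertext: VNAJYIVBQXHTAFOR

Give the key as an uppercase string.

QKQDEN

  i= 0: V-F = 16 → Q
  i= 1: N-D = 10 → K
  i= 2: A-K = 16 → Q
  i= 3: J-G =  3 → D
  i= 4: Y-U =  4 → E
  i= 5: I-V = 13 → N
  i= 6: V-F = 16 → Q
  i= 7: B-R = 10 → K
  i= 8: Q-A = 16 → Q
  i= 9: X-U =  3 → D
  i=10: H-D =  4 → E
  i=11: T-G = 13 → N
  i=12: A-K = 16 → Q
  i=13: F-V = 10 → K
  i=14: O-Y = 16 → Q
  i=15: R-O =  3 → D
  shifts repeat with period 6: QKQDEN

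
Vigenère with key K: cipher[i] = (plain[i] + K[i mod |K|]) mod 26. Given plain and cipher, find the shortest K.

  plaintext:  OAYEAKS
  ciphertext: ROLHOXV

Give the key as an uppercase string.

DON

  i= 0: R-O =  3 → D
  i= 1: O-A = 14 → O
  i= 2: L-Y = 13 → N
  i= 3: H-E =  3 → D
  i= 4: O-A = 14 → O
  i= 5: X-K = 13 → N
  i= 6: V-S =  3 → D
  shifts repeat with period 3: DON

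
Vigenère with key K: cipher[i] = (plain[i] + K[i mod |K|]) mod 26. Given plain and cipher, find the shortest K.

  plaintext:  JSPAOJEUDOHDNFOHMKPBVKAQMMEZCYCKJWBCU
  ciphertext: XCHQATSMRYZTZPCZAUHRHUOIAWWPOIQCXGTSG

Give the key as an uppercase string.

  i= 0: X-J = 14 → O
  i= 1: C-S = 10 → K
  i= 2: H-P = 18 → S
  i= 3: Q-A = 16 → Q
  i= 4: A-O = 12 → M
  i= 5: T-J = 10 → K
  i= 6: S-E = 14 → O
  i= 7: M-U = 18 → S
  i= 8: R-D = 14 → O
  i= 9: Y-O = 10 → K
  i=10: Z-H = 18 → S
  i=11: T-D = 16 → Q
  i=12: Z-N = 12 → M
  i=13: P-F = 10 → K
  i=14: C-O = 14 → O
  i=15: Z-H = 18 → S
  i=16: A-M = 14 → O
  i=17: U-K = 10 → K
  i=18: H-P = 18 → S
  i=19: R-B = 16 → Q
  i=20: H-V = 12 → M
  i=21: U-K = 10 → K
  i=22: O-A = 14 → O
  i=23: I-Q = 18 → S
  i=24: A-M = 14 → O
  i=25: W-M = 10 → K
  i=26: W-E = 18 → S
  i=27: P-Z = 16 → Q
  i=28: O-C = 12 → M
  i=29: I-Y = 10 → K
  i=30: Q-C = 14 → O
  i=31: C-K = 18 → S
  i=32: X-J = 14 → O
  i=33: G-W = 10 → K
  i=34: T-B = 18 → S
  i=35: S-C = 16 → Q
  i=36: G-U = 12 → M
  shifts repeat with period 8: OKSQMKOS

OKSQMKOS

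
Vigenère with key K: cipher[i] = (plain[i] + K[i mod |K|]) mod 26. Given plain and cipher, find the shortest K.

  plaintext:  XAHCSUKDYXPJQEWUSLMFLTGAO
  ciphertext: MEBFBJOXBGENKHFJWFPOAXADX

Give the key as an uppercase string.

  i= 0: M-X = 15 → P
  i= 1: E-A =  4 → E
  i= 2: B-H = 20 → U
  i= 3: F-C =  3 → D
  i= 4: B-S =  9 → J
  i= 5: J-U = 15 → P
  i= 6: O-K =  4 → E
  i= 7: X-D = 20 → U
  i= 8: B-Y =  3 → D
  i= 9: G-X =  9 → J
  i=10: E-P = 15 → P
  i=11: N-J =  4 → E
  i=12: K-Q = 20 → U
  i=13: H-E =  3 → D
  i=14: F-W =  9 → J
  i=15: J-U = 15 → P
  i=16: W-S =  4 → E
  i=17: F-L = 20 → U
  i=18: P-M =  3 → D
  i=19: O-F =  9 → J
  i=20: A-L = 15 → P
  i=21: X-T =  4 → E
  i=22: A-G = 20 → U
  i=23: D-A =  3 → D
  i=24: X-O =  9 → J
  shifts repeat with period 5: PEUDJ

PEUDJ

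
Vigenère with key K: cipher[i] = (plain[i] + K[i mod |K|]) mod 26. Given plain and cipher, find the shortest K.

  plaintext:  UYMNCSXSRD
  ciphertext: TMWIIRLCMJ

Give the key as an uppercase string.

ZOKVG

  i= 0: T-U = 25 → Z
  i= 1: M-Y = 14 → O
  i= 2: W-M = 10 → K
  i= 3: I-N = 21 → V
  i= 4: I-C =  6 → G
  i= 5: R-S = 25 → Z
  i= 6: L-X = 14 → O
  i= 7: C-S = 10 → K
  i= 8: M-R = 21 → V
  i= 9: J-D =  6 → G
  shifts repeat with period 5: ZOKVG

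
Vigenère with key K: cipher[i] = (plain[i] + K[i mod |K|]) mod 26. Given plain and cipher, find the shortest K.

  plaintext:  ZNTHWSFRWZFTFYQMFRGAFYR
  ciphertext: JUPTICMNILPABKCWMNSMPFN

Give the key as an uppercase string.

  i= 0: J-Z = 10 → K
  i= 1: U-N =  7 → H
  i= 2: P-T = 22 → W
  i= 3: T-H = 12 → M
  i= 4: I-W = 12 → M
  i= 5: C-S = 10 → K
  i= 6: M-F =  7 → H
  i= 7: N-R = 22 → W
  i= 8: I-W = 12 → M
  i= 9: L-Z = 12 → M
  i=10: P-F = 10 → K
  i=11: A-T =  7 → H
  i=12: B-F = 22 → W
  i=13: K-Y = 12 → M
  i=14: C-Q = 12 → M
  i=15: W-M = 10 → K
  i=16: M-F =  7 → H
  i=17: N-R = 22 → W
  i=18: S-G = 12 → M
  i=19: M-A = 12 → M
  i=20: P-F = 10 → K
  i=21: F-Y =  7 → H
  i=22: N-R = 22 → W
  shifts repeat with period 5: KHWMM

KHWMM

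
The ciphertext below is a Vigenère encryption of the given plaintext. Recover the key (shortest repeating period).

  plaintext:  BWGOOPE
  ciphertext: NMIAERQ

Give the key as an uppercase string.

MQC

  i= 0: N-B = 12 → M
  i= 1: M-W = 16 → Q
  i= 2: I-G =  2 → C
  i= 3: A-O = 12 → M
  i= 4: E-O = 16 → Q
  i= 5: R-P =  2 → C
  i= 6: Q-E = 12 → M
  shifts repeat with period 3: MQC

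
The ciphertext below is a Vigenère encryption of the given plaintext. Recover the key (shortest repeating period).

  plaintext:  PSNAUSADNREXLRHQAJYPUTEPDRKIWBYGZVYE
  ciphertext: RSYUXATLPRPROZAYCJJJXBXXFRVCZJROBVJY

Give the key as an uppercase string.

  i= 0: R-P =  2 → C
  i= 1: S-S =  0 → A
  i= 2: Y-N = 11 → L
  i= 3: U-A = 20 → U
  i= 4: X-U =  3 → D
  i= 5: A-S =  8 → I
  i= 6: T-A = 19 → T
  i= 7: L-D =  8 → I
  i= 8: P-N =  2 → C
  i= 9: R-R =  0 → A
  i=10: P-E = 11 → L
  i=11: R-X = 20 → U
  i=12: O-L =  3 → D
  i=13: Z-R =  8 → I
  i=14: A-H = 19 → T
  i=15: Y-Q =  8 → I
  i=16: C-A =  2 → C
  i=17: J-J =  0 → A
  i=18: J-Y = 11 → L
  i=19: J-P = 20 → U
  i=20: X-U =  3 → D
  i=21: B-T =  8 → I
  i=22: X-E = 19 → T
  i=23: X-P =  8 → I
  i=24: F-D =  2 → C
  i=25: R-R =  0 → A
  i=26: V-K = 11 → L
  i=27: C-I = 20 → U
  i=28: Z-W =  3 → D
  i=29: J-B =  8 → I
  i=30: R-Y = 19 → T
  i=31: O-G =  8 → I
  i=32: B-Z =  2 → C
  i=33: V-V =  0 → A
  i=34: J-Y = 11 → L
  i=35: Y-E = 20 → U
  shifts repeat with period 8: CALUDITI

CALUDITI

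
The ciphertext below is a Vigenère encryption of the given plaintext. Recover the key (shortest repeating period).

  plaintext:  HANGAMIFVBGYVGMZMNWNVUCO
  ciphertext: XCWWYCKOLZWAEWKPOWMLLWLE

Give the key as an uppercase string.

QCJQY

  i= 0: X-H = 16 → Q
  i= 1: C-A =  2 → C
  i= 2: W-N =  9 → J
  i= 3: W-G = 16 → Q
  i= 4: Y-A = 24 → Y
  i= 5: C-M = 16 → Q
  i= 6: K-I =  2 → C
  i= 7: O-F =  9 → J
  i= 8: L-V = 16 → Q
  i= 9: Z-B = 24 → Y
  i=10: W-G = 16 → Q
  i=11: A-Y =  2 → C
  i=12: E-V =  9 → J
  i=13: W-G = 16 → Q
  i=14: K-M = 24 → Y
  i=15: P-Z = 16 → Q
  i=16: O-M =  2 → C
  i=17: W-N =  9 → J
  i=18: M-W = 16 → Q
  i=19: L-N = 24 → Y
  i=20: L-V = 16 → Q
  i=21: W-U =  2 → C
  i=22: L-C =  9 → J
  i=23: E-O = 16 → Q
  shifts repeat with period 5: QCJQY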